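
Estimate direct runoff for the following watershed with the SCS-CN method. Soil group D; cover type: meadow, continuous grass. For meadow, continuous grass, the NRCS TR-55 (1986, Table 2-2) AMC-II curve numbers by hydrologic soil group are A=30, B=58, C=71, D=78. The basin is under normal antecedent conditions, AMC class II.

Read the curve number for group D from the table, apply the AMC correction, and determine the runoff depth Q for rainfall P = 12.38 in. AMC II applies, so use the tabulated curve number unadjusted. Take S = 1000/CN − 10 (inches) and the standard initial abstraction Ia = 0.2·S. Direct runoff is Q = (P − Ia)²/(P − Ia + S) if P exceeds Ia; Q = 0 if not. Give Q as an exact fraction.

Q = 530887681/55654950 in ≈ 9.539 in

NRCS table: meadow, continuous grass, soil group D → CN(II) = 78
CN(II) = 78; AMC II needs no correction.
Max retention: S = 1000/78 − 10 = 110/39 in (≈ 2.821 in)
Initial abstraction Ia = S/5 = (110/39)/5 = 22/39 ≈ 0.564 in
Since P=12.380 > Ia=0.564: effective rainfall P−Ia = 23041/1950 in
Q: (23041/1950)² ÷ (28541/1950) = 530887681/55654950 in (≈ 9.539 in)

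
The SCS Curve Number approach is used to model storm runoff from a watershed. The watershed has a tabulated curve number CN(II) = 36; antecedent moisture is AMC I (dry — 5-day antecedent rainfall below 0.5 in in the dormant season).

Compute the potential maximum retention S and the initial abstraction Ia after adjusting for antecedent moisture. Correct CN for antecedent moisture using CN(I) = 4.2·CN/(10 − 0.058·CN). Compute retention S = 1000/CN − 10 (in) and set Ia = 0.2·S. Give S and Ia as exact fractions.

S = 8000/189 in ≈ 42.328 in; Ia = 1600/189 in ≈ 8.466 in

Adjust CN=36 to AMC I: 4.2·36/(10 − 0.058·36) → (756/5) ÷ (989/125) = 18900/989 ≈ 19.110
Retention S: 1000/CN − 10 with CN=19.110 → S = 8000/189 ≈ 42.328 in
Ia = 0.2·(8000/189) = 1600/189 in ≈ 8.466 in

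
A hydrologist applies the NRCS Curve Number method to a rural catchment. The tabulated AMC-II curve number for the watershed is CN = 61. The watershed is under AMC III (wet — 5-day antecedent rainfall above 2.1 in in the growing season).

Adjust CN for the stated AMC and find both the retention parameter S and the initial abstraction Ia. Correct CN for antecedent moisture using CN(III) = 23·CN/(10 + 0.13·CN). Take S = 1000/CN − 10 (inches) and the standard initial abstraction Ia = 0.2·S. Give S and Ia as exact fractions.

CN(III) from CN(II)=61: (23·61)/(10 + 0.13·61) = 140300/1793 ≈ 78.249
Max retention: S = 1000/(140300/1793) − 10 = 3900/1403 in (≈ 2.780 in)
Initial abstraction Ia = S/5 = (3900/1403)/5 = 780/1403 ≈ 0.556 in

S = 3900/1403 in ≈ 2.780 in; Ia = 780/1403 in ≈ 0.556 in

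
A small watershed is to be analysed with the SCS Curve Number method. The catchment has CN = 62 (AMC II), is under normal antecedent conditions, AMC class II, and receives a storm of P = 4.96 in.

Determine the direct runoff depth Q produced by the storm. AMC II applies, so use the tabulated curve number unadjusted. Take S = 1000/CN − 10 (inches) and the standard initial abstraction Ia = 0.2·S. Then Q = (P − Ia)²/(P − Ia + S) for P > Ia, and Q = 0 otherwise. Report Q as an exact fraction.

Q = 2093809/1481025 in ≈ 1.414 in

CN(II) = 62; AMC II needs no correction.
Max retention: S = 1000/62 − 10 = 190/31 in (≈ 6.129 in)
Ia = 0.2·(190/31) = 38/31 in ≈ 1.226 in
Excess rainfall: 4.960 − 1.226 = 3.734 in; P > Ia so Q > 0
Q: (2894/775)² ÷ (7644/775) = 2093809/1481025 in (≈ 1.414 in)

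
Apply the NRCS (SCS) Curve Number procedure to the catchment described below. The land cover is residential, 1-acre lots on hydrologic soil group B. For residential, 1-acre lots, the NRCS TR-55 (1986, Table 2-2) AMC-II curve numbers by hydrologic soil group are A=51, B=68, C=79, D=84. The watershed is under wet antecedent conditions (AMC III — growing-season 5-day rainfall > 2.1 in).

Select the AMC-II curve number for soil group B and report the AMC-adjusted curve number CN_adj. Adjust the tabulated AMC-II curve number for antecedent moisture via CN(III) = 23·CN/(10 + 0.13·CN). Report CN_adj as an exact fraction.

CN_adj = 39100/471 ≈ 83.015

NRCS table: residential, 1-acre lots, soil group B → CN(II) = 68
Adjust CN=68 to AMC III: 23·68/(10 + 0.13·68) → 1564 ÷ (471/25) = 39100/471 ≈ 83.015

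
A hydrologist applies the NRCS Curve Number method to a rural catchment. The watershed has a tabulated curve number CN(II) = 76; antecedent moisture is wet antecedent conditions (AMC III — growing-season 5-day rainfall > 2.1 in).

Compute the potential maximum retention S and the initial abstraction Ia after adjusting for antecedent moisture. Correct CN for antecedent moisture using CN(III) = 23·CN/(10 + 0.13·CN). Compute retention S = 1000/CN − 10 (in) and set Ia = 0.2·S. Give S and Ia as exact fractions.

S = 600/437 in ≈ 1.373 in; Ia = 120/437 in ≈ 0.275 in

Adjust CN=76 to AMC III: 23·76/(10 + 0.13·76) → 1748 ÷ (497/25) = 43700/497 ≈ 87.928
Max retention: S = 1000/(43700/497) − 10 = 600/437 in (≈ 1.373 in)
Ia = 0.2·(600/437) = 120/437 in ≈ 0.275 in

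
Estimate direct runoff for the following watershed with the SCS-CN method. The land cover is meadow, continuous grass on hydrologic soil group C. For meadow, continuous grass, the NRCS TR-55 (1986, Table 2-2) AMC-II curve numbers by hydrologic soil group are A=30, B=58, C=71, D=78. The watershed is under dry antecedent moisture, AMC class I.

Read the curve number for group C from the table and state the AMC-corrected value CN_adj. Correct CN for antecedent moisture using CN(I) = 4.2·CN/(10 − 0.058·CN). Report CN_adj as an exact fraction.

NRCS table: meadow, continuous grass, soil group C → CN(II) = 71
Dry (AMC I): CN(I) = 4.2·71/(10 − 0.058·71) = (1491/5)/(2941/500) = 149100/2941 ≈ 50.697

CN_adj = 149100/2941 ≈ 50.697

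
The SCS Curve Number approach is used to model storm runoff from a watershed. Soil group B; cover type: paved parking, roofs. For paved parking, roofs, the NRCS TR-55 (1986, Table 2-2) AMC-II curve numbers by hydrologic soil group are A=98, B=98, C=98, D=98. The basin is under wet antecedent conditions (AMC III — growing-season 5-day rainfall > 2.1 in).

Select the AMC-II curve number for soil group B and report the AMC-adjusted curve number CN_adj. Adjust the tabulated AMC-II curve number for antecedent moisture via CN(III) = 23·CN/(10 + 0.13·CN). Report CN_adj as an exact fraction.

CN_adj = 112700/1137 ≈ 99.120

NRCS table: paved parking, roofs, soil group B → CN(II) = 98
CN(III) from CN(II)=98: (23·98)/(10 + 0.13·98) = 112700/1137 ≈ 99.120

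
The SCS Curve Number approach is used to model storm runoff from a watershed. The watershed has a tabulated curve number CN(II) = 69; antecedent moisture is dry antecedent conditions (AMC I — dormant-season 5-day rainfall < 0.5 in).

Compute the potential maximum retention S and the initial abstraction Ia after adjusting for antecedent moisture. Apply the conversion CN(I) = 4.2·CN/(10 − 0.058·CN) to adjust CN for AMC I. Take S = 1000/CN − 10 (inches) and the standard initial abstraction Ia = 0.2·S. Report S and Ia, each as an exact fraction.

CN(I) from CN(II)=69: (4.2·69)/(10 − 0.058·69) = 144900/2999 ≈ 48.316
Max retention: S = 1000/(144900/2999) − 10 = 15500/1449 in (≈ 10.697 in)
Initial abstraction Ia = S/5 = (15500/1449)/5 = 3100/1449 ≈ 2.139 in

S = 15500/1449 in ≈ 10.697 in; Ia = 3100/1449 in ≈ 2.139 in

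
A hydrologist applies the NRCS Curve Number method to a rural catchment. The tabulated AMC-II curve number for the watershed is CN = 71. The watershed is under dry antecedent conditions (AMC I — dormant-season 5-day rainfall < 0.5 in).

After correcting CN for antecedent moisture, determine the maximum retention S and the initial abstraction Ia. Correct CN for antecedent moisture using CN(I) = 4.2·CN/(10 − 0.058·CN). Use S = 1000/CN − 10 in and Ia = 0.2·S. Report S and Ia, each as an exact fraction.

S = 14500/1491 in ≈ 9.725 in; Ia = 2900/1491 in ≈ 1.945 in

Dry (AMC I): CN(I) = 4.2·71/(10 − 0.058·71) = (1491/5)/(2941/500) = 149100/2941 ≈ 50.697
S = 1000/(149100/2941) − 10 = 14500/1491 in ≈ 9.725 in
Ia = 0.2S: 0.2·9.725 = 1.945 in (exactly 2900/1491)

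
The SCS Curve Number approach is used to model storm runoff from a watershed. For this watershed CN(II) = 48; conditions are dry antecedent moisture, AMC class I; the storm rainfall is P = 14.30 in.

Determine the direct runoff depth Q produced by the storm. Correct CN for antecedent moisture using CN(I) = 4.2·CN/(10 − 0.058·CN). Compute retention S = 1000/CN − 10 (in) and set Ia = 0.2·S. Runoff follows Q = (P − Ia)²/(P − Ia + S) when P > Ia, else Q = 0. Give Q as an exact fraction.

CN(I) from CN(II)=48: (4.2·48)/(10 − 0.058·48) = 12600/451 ≈ 27.938
S = 1000/(12600/451) − 10 = 1625/63 in ≈ 25.794 in
Ia = 0.2·(1625/63) = 325/63 in ≈ 5.159 in
Excess rainfall: 14.300 − 5.159 = 9.141 in; P > Ia so Q > 0
Q = (5759/630)²/((5759/630) + 1625/63) = (33166081/396900)/(22009/630) = 2551237/1066590 in ≈ 2.392 in

Q = 2551237/1066590 in ≈ 2.392 in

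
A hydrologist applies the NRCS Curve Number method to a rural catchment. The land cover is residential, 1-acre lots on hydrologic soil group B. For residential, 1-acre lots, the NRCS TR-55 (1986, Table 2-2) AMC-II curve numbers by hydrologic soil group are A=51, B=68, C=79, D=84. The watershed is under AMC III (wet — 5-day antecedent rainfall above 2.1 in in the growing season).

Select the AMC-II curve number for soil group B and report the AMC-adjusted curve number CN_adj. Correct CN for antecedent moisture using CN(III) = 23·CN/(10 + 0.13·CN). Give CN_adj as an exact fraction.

CN_adj = 39100/471 ≈ 83.015

NRCS table: residential, 1-acre lots, soil group B → CN(II) = 68
Wet (AMC III): CN(III) = 23·68/(10 + 0.13·68) = 1564/(471/25) = 39100/471 ≈ 83.015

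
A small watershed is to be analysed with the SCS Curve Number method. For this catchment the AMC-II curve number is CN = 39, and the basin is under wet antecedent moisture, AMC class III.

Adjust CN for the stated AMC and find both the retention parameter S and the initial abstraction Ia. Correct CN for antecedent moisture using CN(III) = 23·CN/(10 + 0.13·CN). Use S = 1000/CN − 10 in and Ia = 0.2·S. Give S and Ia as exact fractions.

CN(III) from CN(II)=39: (23·39)/(10 + 0.13·39) = 89700/1507 ≈ 59.522
S = 1000/(89700/1507) − 10 = 6100/897 in ≈ 6.800 in
Ia = 0.2S: 0.2·6.800 = 1.360 in (exactly 1220/897)

S = 6100/897 in ≈ 6.800 in; Ia = 1220/897 in ≈ 1.360 in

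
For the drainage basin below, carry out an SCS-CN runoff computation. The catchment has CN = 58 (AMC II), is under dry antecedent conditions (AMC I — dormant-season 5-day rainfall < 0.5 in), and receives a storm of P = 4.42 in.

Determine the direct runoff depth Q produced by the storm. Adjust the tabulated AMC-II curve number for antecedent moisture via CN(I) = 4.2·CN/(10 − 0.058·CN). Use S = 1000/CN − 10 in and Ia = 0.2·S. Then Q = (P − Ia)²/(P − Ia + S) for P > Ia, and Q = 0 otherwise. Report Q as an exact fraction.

CN(I) from CN(II)=58: (4.2·58)/(10 − 0.058·58) = 2900/79 ≈ 36.709
S = 1000/(2900/79) − 10 = 500/29 in ≈ 17.241 in
Ia = 0.2·(500/29) = 100/29 in ≈ 3.448 in
Since P=4.420 > Ia=3.448: effective rainfall P−Ia = 1409/1450 in
Runoff Q = (P−Ia)²/(P−Ia+S) = (0.972)²/(0.972+17.241) = 1985281/38293050 ≈ 0.052 in

Q = 1985281/38293050 in ≈ 0.052 in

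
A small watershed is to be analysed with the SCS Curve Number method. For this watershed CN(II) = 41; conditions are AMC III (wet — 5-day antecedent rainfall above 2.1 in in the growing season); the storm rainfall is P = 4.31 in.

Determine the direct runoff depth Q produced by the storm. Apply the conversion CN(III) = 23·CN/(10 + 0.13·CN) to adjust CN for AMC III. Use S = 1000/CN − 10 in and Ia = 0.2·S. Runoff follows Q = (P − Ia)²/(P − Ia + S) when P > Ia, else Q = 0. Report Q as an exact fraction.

Q = 83193595489/82836231900 in ≈ 1.004 in

Wet (AMC III): CN(III) = 23·41/(10 + 0.13·41) = 943/(1533/100) = 94300/1533 ≈ 61.513
Max retention: S = 1000/(94300/1533) − 10 = 5900/943 in (≈ 6.257 in)
Initial abstraction Ia = S/5 = (5900/943)/5 = 1180/943 ≈ 1.251 in
P − Ia = 4.310 − 1.251 = 288433/94300 ≈ 3.059 in (> 0, runoff occurs)
Runoff Q = (P−Ia)²/(P−Ia+S) = (3.059)²/(3.059+6.257) = 83193595489/82836231900 ≈ 1.004 in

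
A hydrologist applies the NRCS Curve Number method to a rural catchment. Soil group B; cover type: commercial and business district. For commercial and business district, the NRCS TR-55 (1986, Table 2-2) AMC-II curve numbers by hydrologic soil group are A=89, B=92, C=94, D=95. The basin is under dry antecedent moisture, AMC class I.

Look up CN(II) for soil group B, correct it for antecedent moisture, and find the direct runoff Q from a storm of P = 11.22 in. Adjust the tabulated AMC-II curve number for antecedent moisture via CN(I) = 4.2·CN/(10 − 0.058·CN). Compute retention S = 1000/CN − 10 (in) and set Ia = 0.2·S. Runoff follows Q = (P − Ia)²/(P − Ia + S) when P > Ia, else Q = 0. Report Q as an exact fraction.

NRCS table: commercial and business district, soil group B → CN(II) = 92
Adjust CN=92 to AMC I: 4.2·92/(10 − 0.058·92) → (1932/5) ÷ (583/125) = 48300/583 ≈ 82.847
Retention S: 1000/CN − 10 with CN=82.847 → S = 1000/483 ≈ 2.070 in
Ia = 0.2S: 0.2·2.070 = 0.414 in (exactly 200/483)
Since P=11.220 > Ia=0.414: effective rainfall P−Ia = 260963/24150 in
Q = (260963/24150)²/((260963/24150) + 1000/483) = (68101687369/583222500)/(310963/24150) = 68101687369/7509756450 in ≈ 9.068 in

Q = 68101687369/7509756450 in ≈ 9.068 in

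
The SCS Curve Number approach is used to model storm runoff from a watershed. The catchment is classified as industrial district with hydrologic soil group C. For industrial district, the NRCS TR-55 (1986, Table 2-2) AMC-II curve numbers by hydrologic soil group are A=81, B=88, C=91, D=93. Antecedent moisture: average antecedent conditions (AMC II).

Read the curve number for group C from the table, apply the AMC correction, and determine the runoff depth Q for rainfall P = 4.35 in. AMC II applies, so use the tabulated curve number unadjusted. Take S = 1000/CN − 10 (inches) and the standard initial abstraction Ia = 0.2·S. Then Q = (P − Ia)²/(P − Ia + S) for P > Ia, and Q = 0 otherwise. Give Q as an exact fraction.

Q = 19036083/5676580 in ≈ 3.353 in

NRCS table: industrial district, soil group C → CN(II) = 91
Average conditions: CN = 91 (no AMC adjustment).
Max retention: S = 1000/91 − 10 = 90/91 in (≈ 0.989 in)
Ia = 0.2S: 0.2·0.989 = 0.198 in (exactly 18/91)
Since P=4.350 > Ia=0.198: effective rainfall P−Ia = 7557/1820 in
Q = (7557/1820)²/((7557/1820) + 90/91) = (57108249/3312400)/(9357/1820) = 19036083/5676580 in ≈ 3.353 in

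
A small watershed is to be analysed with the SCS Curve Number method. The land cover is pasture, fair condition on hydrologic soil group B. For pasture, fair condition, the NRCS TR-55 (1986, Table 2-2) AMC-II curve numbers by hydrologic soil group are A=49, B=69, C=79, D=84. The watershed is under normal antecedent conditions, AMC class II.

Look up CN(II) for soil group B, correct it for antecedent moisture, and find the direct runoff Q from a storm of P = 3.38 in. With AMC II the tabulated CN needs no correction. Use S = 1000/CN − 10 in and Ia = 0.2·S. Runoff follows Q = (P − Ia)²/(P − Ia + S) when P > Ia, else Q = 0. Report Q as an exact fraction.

NRCS table: pasture, fair condition, soil group B → CN(II) = 69
CN(II) = 69; AMC II needs no correction.
Max retention: S = 1000/69 − 10 = 310/69 in (≈ 4.493 in)
Ia = 0.2S: 0.2·4.493 = 0.899 in (exactly 62/69)
P − Ia = 3.380 − 0.899 = 8561/3450 ≈ 2.481 in (> 0, runoff occurs)
Runoff Q = (P−Ia)²/(P−Ia+S) = (2.481)²/(2.481+4.493) = 73290721/83010450 ≈ 0.883 in

Q = 73290721/83010450 in ≈ 0.883 in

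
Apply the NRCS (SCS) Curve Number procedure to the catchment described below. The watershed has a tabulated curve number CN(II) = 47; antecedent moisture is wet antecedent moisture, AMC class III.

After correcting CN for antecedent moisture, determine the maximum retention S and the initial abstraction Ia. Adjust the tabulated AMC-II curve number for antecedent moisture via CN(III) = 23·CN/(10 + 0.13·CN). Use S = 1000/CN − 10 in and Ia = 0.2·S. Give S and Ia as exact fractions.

Adjust CN=47 to AMC III: 23·47/(10 + 0.13·47) → 1081 ÷ (1611/100) = 108100/1611 ≈ 67.101
Retention S: 1000/CN − 10 with CN=67.101 → S = 5300/1081 ≈ 4.903 in
Ia = 0.2S: 0.2·4.903 = 0.981 in (exactly 1060/1081)

S = 5300/1081 in ≈ 4.903 in; Ia = 1060/1081 in ≈ 0.981 in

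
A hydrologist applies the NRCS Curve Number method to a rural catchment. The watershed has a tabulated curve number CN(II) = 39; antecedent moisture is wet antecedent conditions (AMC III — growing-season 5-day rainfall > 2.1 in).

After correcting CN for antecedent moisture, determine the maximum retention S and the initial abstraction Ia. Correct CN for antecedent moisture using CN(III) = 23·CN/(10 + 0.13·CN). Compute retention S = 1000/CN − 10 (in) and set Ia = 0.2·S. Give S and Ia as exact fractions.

CN(III) from CN(II)=39: (23·39)/(10 + 0.13·39) = 89700/1507 ≈ 59.522
Max retention: S = 1000/(89700/1507) − 10 = 6100/897 in (≈ 6.800 in)
Ia = 0.2S: 0.2·6.800 = 1.360 in (exactly 1220/897)

S = 6100/897 in ≈ 6.800 in; Ia = 1220/897 in ≈ 1.360 in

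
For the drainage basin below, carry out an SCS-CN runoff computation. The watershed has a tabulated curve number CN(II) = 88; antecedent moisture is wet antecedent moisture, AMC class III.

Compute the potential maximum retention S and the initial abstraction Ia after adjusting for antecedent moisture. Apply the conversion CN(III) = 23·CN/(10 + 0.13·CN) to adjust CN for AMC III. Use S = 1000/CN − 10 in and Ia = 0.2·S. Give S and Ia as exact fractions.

S = 150/253 in ≈ 0.593 in; Ia = 30/253 in ≈ 0.119 in

Wet (AMC III): CN(III) = 23·88/(10 + 0.13·88) = 2024/(536/25) = 6325/67 ≈ 94.403
Retention S: 1000/CN − 10 with CN=94.403 → S = 150/253 ≈ 0.593 in
Ia = 0.2S: 0.2·0.593 = 0.119 in (exactly 30/253)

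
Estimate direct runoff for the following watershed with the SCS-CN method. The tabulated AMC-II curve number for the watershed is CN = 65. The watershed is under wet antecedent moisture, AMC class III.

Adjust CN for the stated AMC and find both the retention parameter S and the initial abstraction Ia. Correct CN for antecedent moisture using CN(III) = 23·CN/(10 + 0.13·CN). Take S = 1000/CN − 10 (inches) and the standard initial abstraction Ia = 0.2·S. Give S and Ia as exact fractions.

Adjust CN=65 to AMC III: 23·65/(10 + 0.13·65) → 1495 ÷ (369/20) = 29900/369 ≈ 81.030
S = 1000/(29900/369) − 10 = 700/299 in ≈ 2.341 in
Ia = 0.2·(700/299) = 140/299 in ≈ 0.468 in

S = 700/299 in ≈ 2.341 in; Ia = 140/299 in ≈ 0.468 in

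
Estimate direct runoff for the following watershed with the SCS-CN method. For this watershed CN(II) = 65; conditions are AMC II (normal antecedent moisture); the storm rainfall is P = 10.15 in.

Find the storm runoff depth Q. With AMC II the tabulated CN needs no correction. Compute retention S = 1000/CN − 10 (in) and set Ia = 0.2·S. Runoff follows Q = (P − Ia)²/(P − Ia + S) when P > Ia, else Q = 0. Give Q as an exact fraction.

Q = 794983/139620 in ≈ 5.694 in

Average conditions: CN = 65 (no AMC adjustment).
Max retention: S = 1000/65 − 10 = 70/13 in (≈ 5.385 in)
Ia = 0.2·(70/13) = 14/13 in ≈ 1.077 in
Since P=10.150 > Ia=1.077: effective rainfall P−Ia = 2359/260 in
Q = (2359/260)²/((2359/260) + 70/13) = (5564881/67600)/(3759/260) = 794983/139620 in ≈ 5.694 in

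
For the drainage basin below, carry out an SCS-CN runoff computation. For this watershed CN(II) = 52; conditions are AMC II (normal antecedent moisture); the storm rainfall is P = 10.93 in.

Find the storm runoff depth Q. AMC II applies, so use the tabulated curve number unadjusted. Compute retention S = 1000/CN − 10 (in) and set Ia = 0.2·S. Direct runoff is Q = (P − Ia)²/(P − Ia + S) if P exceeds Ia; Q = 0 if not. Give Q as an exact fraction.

AMC II — tabulated CN = 52 applies directly.
Retention S: 1000/CN − 10 with CN=52.000 → S = 120/13 ≈ 9.231 in
Initial abstraction Ia = S/5 = (120/13)/5 = 24/13 ≈ 1.846 in
P − Ia = 10.930 − 1.846 = 11809/1300 ≈ 9.084 in (> 0, runoff occurs)
Q: (11809/1300)² ÷ (23809/1300) = 139452481/30951700 in (≈ 4.505 in)

Q = 139452481/30951700 in ≈ 4.505 in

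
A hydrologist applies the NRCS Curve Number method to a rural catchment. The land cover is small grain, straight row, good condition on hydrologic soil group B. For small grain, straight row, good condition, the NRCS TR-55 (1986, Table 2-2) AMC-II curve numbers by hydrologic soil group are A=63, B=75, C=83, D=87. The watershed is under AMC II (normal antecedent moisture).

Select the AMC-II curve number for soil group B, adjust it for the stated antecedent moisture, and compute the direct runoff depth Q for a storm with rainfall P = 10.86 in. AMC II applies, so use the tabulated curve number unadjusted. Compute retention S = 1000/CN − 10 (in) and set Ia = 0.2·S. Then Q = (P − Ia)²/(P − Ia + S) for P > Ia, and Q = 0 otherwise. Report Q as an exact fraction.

Q = 2337841/304350 in ≈ 7.681 in

NRCS table: small grain, straight row, good condition, soil group B → CN(II) = 75
CN(II) = 75; AMC II needs no correction.
Retention S: 1000/CN − 10 with CN=75.000 → S = 10/3 ≈ 3.333 in
Ia = 0.2S: 0.2·3.333 = 0.667 in (exactly 2/3)
Excess rainfall: 10.860 − 0.667 = 10.193 in; P > Ia so Q > 0
Q: (1529/150)² ÷ (2029/150) = 2337841/304350 in (≈ 7.681 in)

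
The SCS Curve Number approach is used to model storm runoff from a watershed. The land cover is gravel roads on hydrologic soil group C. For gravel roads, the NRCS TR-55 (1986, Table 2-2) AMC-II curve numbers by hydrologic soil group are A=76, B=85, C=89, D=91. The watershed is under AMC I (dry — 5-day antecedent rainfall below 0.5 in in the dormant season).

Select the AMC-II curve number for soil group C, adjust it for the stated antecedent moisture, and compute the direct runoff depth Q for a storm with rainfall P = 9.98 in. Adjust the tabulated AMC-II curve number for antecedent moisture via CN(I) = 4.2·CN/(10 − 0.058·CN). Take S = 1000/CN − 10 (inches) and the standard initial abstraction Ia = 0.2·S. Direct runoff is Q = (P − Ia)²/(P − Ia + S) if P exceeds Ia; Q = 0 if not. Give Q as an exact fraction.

NRCS table: gravel roads, soil group C → CN(II) = 89
Dry (AMC I): CN(I) = 4.2·89/(10 − 0.058·89) = (1869/5)/(2419/500) = 186900/2419 ≈ 77.263
S = 1000/(186900/2419) − 10 = 5500/1869 in ≈ 2.943 in
Initial abstraction Ia = S/5 = (5500/1869)/5 = 1100/1869 ≈ 0.589 in
Since P=9.980 > Ia=0.589: effective rainfall P−Ia = 877631/93450 in
Runoff Q = (P−Ia)²/(P−Ia+S) = (9.391)²/(9.391+2.943) = 770236172161/107713366950 ≈ 7.151 in

Q = 770236172161/107713366950 in ≈ 7.151 in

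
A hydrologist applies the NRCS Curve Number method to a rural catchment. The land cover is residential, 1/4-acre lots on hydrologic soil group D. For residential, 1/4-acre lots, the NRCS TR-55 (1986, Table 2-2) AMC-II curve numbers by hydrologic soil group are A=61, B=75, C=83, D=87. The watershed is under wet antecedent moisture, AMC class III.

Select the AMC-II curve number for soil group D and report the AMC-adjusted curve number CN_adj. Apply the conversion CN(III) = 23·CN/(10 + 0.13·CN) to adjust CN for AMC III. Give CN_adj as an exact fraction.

CN_adj = 200100/2131 ≈ 93.900

NRCS table: residential, 1/4-acre lots, soil group D → CN(II) = 87
Adjust CN=87 to AMC III: 23·87/(10 + 0.13·87) → 2001 ÷ (2131/100) = 200100/2131 ≈ 93.900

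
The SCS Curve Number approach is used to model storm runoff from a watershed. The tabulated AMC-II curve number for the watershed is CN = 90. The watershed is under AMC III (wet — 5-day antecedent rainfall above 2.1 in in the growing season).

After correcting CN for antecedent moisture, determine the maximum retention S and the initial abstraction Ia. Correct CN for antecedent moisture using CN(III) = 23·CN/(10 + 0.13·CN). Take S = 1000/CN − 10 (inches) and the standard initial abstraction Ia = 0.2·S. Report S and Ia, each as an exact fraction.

Wet (AMC III): CN(III) = 23·90/(10 + 0.13·90) = 2070/(217/10) = 20700/217 ≈ 95.392
Max retention: S = 1000/(20700/217) − 10 = 100/207 in (≈ 0.483 in)
Initial abstraction Ia = S/5 = (100/207)/5 = 20/207 ≈ 0.097 in

S = 100/207 in ≈ 0.483 in; Ia = 20/207 in ≈ 0.097 in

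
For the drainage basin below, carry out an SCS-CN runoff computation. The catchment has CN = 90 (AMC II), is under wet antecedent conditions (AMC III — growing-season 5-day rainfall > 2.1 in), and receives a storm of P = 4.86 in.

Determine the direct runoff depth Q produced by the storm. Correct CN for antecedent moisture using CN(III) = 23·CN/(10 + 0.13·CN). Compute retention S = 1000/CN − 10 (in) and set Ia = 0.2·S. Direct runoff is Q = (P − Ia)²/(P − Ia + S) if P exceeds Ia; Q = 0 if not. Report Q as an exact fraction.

Wet (AMC III): CN(III) = 23·90/(10 + 0.13·90) = 2070/(217/10) = 20700/217 ≈ 95.392
Retention S: 1000/CN − 10 with CN=95.392 → S = 100/207 ≈ 0.483 in
Ia = 0.2S: 0.2·0.483 = 0.097 in (exactly 20/207)
Excess rainfall: 4.860 − 0.097 = 4.763 in; P > Ia so Q > 0
Runoff Q = (P−Ia)²/(P−Ia+S) = (4.763)²/(4.763+0.483) = 2430588601/562015350 ≈ 4.325 in

Q = 2430588601/562015350 in ≈ 4.325 in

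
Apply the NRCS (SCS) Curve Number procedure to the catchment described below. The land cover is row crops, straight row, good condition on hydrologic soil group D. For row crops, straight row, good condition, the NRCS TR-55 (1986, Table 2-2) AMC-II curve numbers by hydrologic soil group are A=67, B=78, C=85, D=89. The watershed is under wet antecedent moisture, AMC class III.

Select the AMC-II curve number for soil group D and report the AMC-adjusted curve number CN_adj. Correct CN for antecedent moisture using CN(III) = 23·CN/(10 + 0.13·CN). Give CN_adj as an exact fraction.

NRCS table: row crops, straight row, good condition, soil group D → CN(II) = 89
Wet (AMC III): CN(III) = 23·89/(10 + 0.13·89) = 2047/(2157/100) = 204700/2157 ≈ 94.900

CN_adj = 204700/2157 ≈ 94.900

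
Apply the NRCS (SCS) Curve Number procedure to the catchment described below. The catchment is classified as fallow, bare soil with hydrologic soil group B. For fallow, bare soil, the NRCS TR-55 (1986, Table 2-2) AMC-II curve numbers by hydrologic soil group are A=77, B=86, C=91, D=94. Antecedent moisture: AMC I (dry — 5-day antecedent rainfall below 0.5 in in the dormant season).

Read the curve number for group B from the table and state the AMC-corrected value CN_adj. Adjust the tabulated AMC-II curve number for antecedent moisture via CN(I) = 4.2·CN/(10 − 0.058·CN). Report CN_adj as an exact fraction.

NRCS table: fallow, bare soil, soil group B → CN(II) = 86
CN(I) from CN(II)=86: (4.2·86)/(10 − 0.058·86) = 12900/179 ≈ 72.067

CN_adj = 12900/179 ≈ 72.067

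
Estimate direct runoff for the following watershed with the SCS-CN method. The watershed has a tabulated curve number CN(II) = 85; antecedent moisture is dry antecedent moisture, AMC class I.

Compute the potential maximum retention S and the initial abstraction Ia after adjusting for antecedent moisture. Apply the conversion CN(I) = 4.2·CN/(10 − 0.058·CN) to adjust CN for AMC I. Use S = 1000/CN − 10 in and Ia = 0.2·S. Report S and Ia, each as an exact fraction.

Adjust CN=85 to AMC I: 4.2·85/(10 − 0.058·85) → 357 ÷ (507/100) = 11900/169 ≈ 70.414
S = 1000/(11900/169) − 10 = 500/119 in ≈ 4.202 in
Ia = 0.2·(500/119) = 100/119 in ≈ 0.840 in

S = 500/119 in ≈ 4.202 in; Ia = 100/119 in ≈ 0.840 in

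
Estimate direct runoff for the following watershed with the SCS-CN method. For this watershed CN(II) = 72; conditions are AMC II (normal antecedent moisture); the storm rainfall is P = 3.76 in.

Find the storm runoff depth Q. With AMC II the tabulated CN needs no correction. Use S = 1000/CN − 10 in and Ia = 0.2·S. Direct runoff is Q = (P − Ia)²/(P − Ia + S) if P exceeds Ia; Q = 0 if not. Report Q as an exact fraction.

Q = 450241/347850 in ≈ 1.294 in

AMC II — tabulated CN = 72 applies directly.
Retention S: 1000/CN − 10 with CN=72.000 → S = 35/9 ≈ 3.889 in
Ia = 0.2·(35/9) = 7/9 in ≈ 0.778 in
P − Ia = 3.760 − 0.778 = 671/225 ≈ 2.982 in (> 0, runoff occurs)
Runoff Q = (P−Ia)²/(P−Ia+S) = (2.982)²/(2.982+3.889) = 450241/347850 ≈ 1.294 in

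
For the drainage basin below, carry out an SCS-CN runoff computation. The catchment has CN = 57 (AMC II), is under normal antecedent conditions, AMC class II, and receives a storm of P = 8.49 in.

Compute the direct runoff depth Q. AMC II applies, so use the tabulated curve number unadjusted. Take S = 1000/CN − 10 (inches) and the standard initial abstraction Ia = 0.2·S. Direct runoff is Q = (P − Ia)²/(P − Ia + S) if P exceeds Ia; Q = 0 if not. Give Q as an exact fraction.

Q = 1583482849/471920100 in ≈ 3.355 in

Average conditions: CN = 57 (no AMC adjustment).
Retention S: 1000/CN − 10 with CN=57.000 → S = 430/57 ≈ 7.544 in
Initial abstraction Ia = S/5 = (430/57)/5 = 86/57 ≈ 1.509 in
Since P=8.490 > Ia=1.509: effective rainfall P−Ia = 39793/5700 in
Q = (39793/5700)²/((39793/5700) + 430/57) = (1583482849/32490000)/(82793/5700) = 1583482849/471920100 in ≈ 3.355 in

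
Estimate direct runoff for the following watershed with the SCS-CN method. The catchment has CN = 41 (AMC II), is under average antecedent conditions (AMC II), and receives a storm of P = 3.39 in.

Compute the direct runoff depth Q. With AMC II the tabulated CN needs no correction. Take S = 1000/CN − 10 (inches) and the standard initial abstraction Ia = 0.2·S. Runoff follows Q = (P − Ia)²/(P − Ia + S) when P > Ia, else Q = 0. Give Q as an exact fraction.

AMC II — tabulated CN = 41 applies directly.
S = 1000/41 − 10 = 590/41 in ≈ 14.390 in
Ia = 0.2·(590/41) = 118/41 in ≈ 2.878 in
Since P=3.390 > Ia=2.878: effective rainfall P−Ia = 2099/4100 in
Q = (2099/4100)²/((2099/4100) + 590/41) = (4405801/16810000)/(61099/4100) = 4405801/250505900 in ≈ 0.018 in

Q = 4405801/250505900 in ≈ 0.018 in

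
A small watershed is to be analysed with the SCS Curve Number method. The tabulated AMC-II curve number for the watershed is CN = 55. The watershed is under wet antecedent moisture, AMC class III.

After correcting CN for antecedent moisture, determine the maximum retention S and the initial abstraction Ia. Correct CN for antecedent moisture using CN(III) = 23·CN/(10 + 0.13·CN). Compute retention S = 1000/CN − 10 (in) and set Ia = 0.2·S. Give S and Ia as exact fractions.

S = 900/253 in ≈ 3.557 in; Ia = 180/253 in ≈ 0.711 in

CN(III) from CN(II)=55: (23·55)/(10 + 0.13·55) = 25300/343 ≈ 73.761
Retention S: 1000/CN − 10 with CN=73.761 → S = 900/253 ≈ 3.557 in
Ia = 0.2·(900/253) = 180/253 in ≈ 0.711 in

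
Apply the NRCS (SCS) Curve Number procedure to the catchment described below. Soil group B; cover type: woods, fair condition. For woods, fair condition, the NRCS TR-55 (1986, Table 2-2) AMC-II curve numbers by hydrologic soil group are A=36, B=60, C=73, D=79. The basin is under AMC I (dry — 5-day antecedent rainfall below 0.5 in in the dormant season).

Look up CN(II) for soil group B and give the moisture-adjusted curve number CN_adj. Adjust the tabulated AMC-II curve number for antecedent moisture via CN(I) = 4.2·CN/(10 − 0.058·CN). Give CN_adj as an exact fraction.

NRCS table: woods, fair condition, soil group B → CN(II) = 60
Adjust CN=60 to AMC I: 4.2·60/(10 − 0.058·60) → 252 ÷ (163/25) = 6300/163 ≈ 38.650

CN_adj = 6300/163 ≈ 38.650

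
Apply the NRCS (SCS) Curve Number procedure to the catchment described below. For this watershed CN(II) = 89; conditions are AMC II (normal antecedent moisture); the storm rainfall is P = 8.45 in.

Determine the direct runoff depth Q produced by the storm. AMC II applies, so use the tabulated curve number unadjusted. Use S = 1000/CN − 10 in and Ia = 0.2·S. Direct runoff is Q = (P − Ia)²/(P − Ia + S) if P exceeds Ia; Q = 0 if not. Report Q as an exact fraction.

Q = 213189201/29905780 in ≈ 7.129 in

AMC II — tabulated CN = 89 applies directly.
Max retention: S = 1000/89 − 10 = 110/89 in (≈ 1.236 in)
Initial abstraction Ia = S/5 = (110/89)/5 = 22/89 ≈ 0.247 in
Excess rainfall: 8.450 − 0.247 = 8.203 in; P > Ia so Q > 0
Q = (14601/1780)²/((14601/1780) + 110/89) = (213189201/3168400)/(16801/1780) = 213189201/29905780 in ≈ 7.129 in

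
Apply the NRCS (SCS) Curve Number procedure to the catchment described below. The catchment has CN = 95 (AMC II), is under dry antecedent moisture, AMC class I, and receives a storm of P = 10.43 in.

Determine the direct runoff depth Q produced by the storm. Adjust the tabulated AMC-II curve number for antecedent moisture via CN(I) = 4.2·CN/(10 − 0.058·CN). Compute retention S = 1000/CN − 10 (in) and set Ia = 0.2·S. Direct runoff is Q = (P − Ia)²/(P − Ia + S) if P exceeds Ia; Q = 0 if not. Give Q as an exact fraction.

Dry (AMC I): CN(I) = 4.2·95/(10 − 0.058·95) = 399/(449/100) = 39900/449 ≈ 88.864
S = 1000/(39900/449) − 10 = 500/399 in ≈ 1.253 in
Ia = 0.2S: 0.2·1.253 = 0.251 in (exactly 100/399)
P − Ia = 10.430 − 0.251 = 406157/39900 ≈ 10.179 in (> 0, runoff occurs)
Q: (406157/39900)² ÷ (456157/39900) = 164963508649/18200664300 in (≈ 9.064 in)

Q = 164963508649/18200664300 in ≈ 9.064 in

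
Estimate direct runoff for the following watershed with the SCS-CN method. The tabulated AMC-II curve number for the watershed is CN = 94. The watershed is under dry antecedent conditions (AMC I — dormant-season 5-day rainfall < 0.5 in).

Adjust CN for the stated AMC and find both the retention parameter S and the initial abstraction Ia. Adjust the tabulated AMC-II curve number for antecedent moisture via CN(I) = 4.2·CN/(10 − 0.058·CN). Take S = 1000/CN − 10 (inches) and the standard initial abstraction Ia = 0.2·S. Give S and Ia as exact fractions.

S = 500/329 in ≈ 1.520 in; Ia = 100/329 in ≈ 0.304 in

Adjust CN=94 to AMC I: 4.2·94/(10 − 0.058·94) → (1974/5) ÷ (1137/250) = 32900/379 ≈ 86.807
Max retention: S = 1000/(32900/379) − 10 = 500/329 in (≈ 1.520 in)
Ia = 0.2·(500/329) = 100/329 in ≈ 0.304 in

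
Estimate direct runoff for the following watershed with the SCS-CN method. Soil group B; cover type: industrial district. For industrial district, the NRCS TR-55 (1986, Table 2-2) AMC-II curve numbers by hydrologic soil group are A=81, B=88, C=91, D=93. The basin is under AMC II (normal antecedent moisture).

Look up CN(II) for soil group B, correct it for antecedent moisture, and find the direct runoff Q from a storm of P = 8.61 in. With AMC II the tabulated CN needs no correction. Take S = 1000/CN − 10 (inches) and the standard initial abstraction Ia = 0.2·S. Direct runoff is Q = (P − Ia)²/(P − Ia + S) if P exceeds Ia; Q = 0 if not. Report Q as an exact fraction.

Q = 28035747/3912700 in ≈ 7.165 in

NRCS table: industrial district, soil group B → CN(II) = 88
AMC II — tabulated CN = 88 applies directly.
Max retention: S = 1000/88 − 10 = 15/11 in (≈ 1.364 in)
Ia = 0.2·(15/11) = 3/11 in ≈ 0.273 in
Since P=8.610 > Ia=0.273: effective rainfall P−Ia = 9171/1100 in
Runoff Q = (P−Ia)²/(P−Ia+S) = (8.337)²/(8.337+1.364) = 28035747/3912700 ≈ 7.165 in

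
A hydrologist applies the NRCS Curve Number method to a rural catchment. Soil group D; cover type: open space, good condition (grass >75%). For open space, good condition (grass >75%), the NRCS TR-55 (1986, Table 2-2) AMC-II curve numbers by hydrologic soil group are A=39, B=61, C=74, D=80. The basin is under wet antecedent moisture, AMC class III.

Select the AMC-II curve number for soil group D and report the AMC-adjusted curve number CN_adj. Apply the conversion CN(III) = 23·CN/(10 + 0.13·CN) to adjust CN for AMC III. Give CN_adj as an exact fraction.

CN_adj = 4600/51 ≈ 90.196

NRCS table: open space, good condition (grass >75%), soil group D → CN(II) = 80
Adjust CN=80 to AMC III: 23·80/(10 + 0.13·80) → 1840 ÷ (102/5) = 4600/51 ≈ 90.196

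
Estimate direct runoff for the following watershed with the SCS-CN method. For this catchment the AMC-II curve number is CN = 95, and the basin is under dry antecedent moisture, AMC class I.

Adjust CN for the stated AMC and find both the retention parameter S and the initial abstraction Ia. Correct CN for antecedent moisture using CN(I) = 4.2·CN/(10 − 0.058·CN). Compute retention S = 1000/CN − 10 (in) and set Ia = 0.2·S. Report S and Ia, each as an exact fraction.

S = 500/399 in ≈ 1.253 in; Ia = 100/399 in ≈ 0.251 in

Adjust CN=95 to AMC I: 4.2·95/(10 − 0.058·95) → 399 ÷ (449/100) = 39900/449 ≈ 88.864
Retention S: 1000/CN − 10 with CN=88.864 → S = 500/399 ≈ 1.253 in
Ia = 0.2S: 0.2·1.253 = 0.251 in (exactly 100/399)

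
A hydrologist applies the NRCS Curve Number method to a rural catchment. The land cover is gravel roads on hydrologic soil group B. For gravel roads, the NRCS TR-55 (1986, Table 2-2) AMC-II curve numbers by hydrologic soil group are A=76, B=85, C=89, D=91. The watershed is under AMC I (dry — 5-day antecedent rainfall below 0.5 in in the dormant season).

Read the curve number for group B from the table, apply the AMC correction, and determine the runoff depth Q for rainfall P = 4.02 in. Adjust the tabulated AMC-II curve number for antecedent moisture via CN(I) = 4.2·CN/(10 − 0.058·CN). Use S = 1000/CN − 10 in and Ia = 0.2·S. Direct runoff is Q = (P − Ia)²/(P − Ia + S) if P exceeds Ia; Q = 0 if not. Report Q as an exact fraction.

Q = 357928561/261318050 in ≈ 1.370 in

NRCS table: gravel roads, soil group B → CN(II) = 85
CN(I) from CN(II)=85: (4.2·85)/(10 − 0.058·85) = 11900/169 ≈ 70.414
Max retention: S = 1000/(11900/169) − 10 = 500/119 in (≈ 4.202 in)
Ia = 0.2S: 0.2·4.202 = 0.840 in (exactly 100/119)
Excess rainfall: 4.020 − 0.840 = 3.180 in; P > Ia so Q > 0
Runoff Q = (P−Ia)²/(P−Ia+S) = (3.180)²/(3.180+4.202) = 357928561/261318050 ≈ 1.370 in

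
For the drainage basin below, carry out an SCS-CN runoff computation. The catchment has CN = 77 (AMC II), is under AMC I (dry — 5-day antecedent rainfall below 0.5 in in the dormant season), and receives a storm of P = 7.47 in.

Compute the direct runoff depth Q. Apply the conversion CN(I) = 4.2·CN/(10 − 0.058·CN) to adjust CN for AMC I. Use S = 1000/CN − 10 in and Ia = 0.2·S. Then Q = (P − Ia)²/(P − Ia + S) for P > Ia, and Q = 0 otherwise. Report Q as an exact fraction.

Q = 956286454201/344081268300 in ≈ 2.779 in

Dry (AMC I): CN(I) = 4.2·77/(10 − 0.058·77) = (1617/5)/(2767/500) = 161700/2767 ≈ 58.439
Max retention: S = 1000/(161700/2767) − 10 = 11500/1617 in (≈ 7.112 in)
Initial abstraction Ia = S/5 = (11500/1617)/5 = 2300/1617 ≈ 1.422 in
Excess rainfall: 7.470 − 1.422 = 6.048 in; P > Ia so Q > 0
Q: (977899/161700)² ÷ (2127899/161700) = 956286454201/344081268300 in (≈ 2.779 in)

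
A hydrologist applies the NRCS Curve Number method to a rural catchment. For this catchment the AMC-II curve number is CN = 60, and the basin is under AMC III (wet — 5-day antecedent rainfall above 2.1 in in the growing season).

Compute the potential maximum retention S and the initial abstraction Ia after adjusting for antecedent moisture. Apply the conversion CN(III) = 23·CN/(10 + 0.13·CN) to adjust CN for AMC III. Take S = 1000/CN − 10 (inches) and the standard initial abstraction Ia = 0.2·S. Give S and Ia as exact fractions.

CN(III) from CN(II)=60: (23·60)/(10 + 0.13·60) = 6900/89 ≈ 77.528
Max retention: S = 1000/(6900/89) − 10 = 200/69 in (≈ 2.899 in)
Initial abstraction Ia = S/5 = (200/69)/5 = 40/69 ≈ 0.580 in

S = 200/69 in ≈ 2.899 in; Ia = 40/69 in ≈ 0.580 in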